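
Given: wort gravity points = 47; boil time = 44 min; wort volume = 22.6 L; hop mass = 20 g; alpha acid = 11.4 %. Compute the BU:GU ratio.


U = 1.65·0.000125^(GP/1000)·(1−e^(−0.04t))/4.15;  IBU = (α/100)·m·U·1000/V;  BU:GU = IBU/GP
U = 1.65·0.000125^(47/1000)·(1−e^(−0.04·44))/4.15 = 0.2158
IBU = (11.4/100)·20·0.2158·1000/22.6 = 21.7683
BU:GU = 21.7683/47

0.4632


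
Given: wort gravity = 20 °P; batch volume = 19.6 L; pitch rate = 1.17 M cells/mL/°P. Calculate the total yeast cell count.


cells (billions) = rate · V_L · °P
cells = 1.17 · 19.6 · 20

458.6400 billion cells


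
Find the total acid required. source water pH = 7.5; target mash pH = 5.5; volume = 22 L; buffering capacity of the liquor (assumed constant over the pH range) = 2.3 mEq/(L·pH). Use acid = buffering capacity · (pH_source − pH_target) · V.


acid = 2.3 · (7.5 − 5.5) · 22

101.2000 mEq


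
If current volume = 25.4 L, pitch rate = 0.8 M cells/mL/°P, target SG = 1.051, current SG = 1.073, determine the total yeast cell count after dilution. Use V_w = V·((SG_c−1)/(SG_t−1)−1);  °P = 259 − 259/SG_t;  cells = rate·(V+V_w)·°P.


V_w = 25.4·((1.073−1)/(1.051−1)−1) = 10.9569
V_final = 25.4 + 10.9569 = 36.3569
°P = 259 − 259/1.051 = 12.5680
cells = 0.8·36.3569·12.5680

365.5473 billion cells


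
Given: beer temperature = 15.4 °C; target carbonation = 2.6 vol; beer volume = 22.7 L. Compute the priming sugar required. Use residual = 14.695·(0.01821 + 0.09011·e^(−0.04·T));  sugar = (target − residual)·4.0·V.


residual = 14.695·(0.01821 + 0.09011·e^(−0.04·15.4)) = 0.9828
sugar = (2.6 − 0.9828)·4.0·22.7

146.8437 g


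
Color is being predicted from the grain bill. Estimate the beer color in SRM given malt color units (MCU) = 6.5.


SRM = 1.4922 · MCU^0.6859
SRM = 1.4922 · 6.5^0.6859

5.3877 SRM


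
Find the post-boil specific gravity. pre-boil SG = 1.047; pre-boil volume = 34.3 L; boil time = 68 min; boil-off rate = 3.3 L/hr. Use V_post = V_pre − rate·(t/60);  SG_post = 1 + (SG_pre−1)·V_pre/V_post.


V_post = 34.3 − 3.3·(68/60) = 30.5600
SG_post = 1 + (1.047 − 1)·34.3/30.5600

1.0528


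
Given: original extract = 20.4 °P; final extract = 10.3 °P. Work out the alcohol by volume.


SG = 259/(259 − P);  ABV = (OG − FG)·131.25
OG = 259/(259 − 20.4) = 1.0855
FG = 259/(259 − 10.3) = 1.0414
ABV = (1.0855 − 1.0414)·131.25

5.7859 % ABV


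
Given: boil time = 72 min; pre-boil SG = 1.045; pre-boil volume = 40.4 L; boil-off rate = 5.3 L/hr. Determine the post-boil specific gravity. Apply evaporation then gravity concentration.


V_post = V_pre − rate·(t/60);  SG_post = 1 + (SG_pre−1)·V_pre/V_post
V_post = 40.4 − 5.3·(72/60) = 34.0400
SG_post = 1 + (1.045 − 1)·40.4/34.0400

1.0534


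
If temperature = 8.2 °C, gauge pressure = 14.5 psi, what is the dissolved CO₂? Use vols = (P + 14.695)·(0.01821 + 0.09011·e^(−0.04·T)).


vols = (14.5 + 14.695)·(0.01821 + 0.09011·e^(−0.04·8.2))

2.4267 volumes


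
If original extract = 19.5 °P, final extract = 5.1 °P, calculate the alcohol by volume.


SG = 259/(259 − P);  ABV = (OG − FG)·131.25
OG = 259/(259 − 19.5) = 1.0814
FG = 259/(259 − 5.1) = 1.0201
ABV = (1.0814 − 1.0201)·131.25

8.0500 % ABV


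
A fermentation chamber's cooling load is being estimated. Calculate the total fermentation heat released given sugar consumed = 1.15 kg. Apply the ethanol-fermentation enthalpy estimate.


Q = m_sugar · 590 kJ/kg
Q = 1.15 · 590

678.5000 kJ


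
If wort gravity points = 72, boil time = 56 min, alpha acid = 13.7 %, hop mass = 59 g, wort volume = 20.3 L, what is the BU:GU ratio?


U = 1.65·0.000125^(GP/1000)·(1−e^(−0.04t))/4.15;  IBU = (α/100)·m·U·1000/V;  BU:GU = IBU/GP
U = 1.65·0.000125^(72/1000)·(1−e^(−0.04·56))/4.15 = 0.1860
IBU = (13.7/100)·59·0.1860·1000/20.3 = 74.0636
BU:GU = 74.0636/72

1.0287


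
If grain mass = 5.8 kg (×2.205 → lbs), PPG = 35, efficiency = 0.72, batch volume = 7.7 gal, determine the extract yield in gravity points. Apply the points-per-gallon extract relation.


points = lbs × PPG × eff / vol
lbs = 5.8 × 2.205 = 12.7890
points = 12.7890 × 35 × 0.72 / 7.7

41.8549 points


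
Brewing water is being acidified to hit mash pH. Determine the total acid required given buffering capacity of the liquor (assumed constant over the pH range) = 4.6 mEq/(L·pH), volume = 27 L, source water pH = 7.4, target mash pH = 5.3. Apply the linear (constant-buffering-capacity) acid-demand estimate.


acid = buffering capacity · (pH_source − pH_target) · V
acid = 4.6 · (7.4 − 5.3) · 27

260.8200 mEq


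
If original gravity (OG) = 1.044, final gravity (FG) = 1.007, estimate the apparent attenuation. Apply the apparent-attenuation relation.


AA = (OG − FG)/(OG − 1) · 100
AA = (1.044 − 1.007)/(1.044 − 1) · 100

84.0909 %


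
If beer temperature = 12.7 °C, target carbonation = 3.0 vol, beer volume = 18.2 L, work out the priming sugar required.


residual = 14.695·(0.01821 + 0.09011·e^(−0.04·T));  sugar = (target − residual)·4.0·V
residual = 14.695·(0.01821 + 0.09011·e^(−0.04·12.7)) = 1.0643
sugar = (3.0 − 1.0643)·4.0·18.2

140.9158 g


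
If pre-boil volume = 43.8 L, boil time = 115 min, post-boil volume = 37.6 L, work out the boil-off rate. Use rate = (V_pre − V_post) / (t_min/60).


rate = (43.8 − 37.6) / (115/60)

3.2348 L/hr


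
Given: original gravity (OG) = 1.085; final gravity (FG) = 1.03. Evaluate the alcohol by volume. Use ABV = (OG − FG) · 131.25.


ABV = (1.085 − 1.03) · 131.25

7.2187 % ABV


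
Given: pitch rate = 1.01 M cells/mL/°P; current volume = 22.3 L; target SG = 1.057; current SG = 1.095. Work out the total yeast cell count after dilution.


V_w = V·((SG_c−1)/(SG_t−1)−1);  °P = 259 − 259/SG_t;  cells = rate·(V+V_w)·°P
V_w = 22.3·((1.095−1)/(1.057−1)−1) = 14.8667
V_final = 22.3 + 14.8667 = 37.1667
°P = 259 − 259/1.057 = 13.9669
cells = 1.01·37.1667·13.9669

524.2937 billion cells


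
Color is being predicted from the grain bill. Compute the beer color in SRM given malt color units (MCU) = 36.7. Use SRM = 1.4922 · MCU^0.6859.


SRM = 1.4922 · 36.7^0.6859

17.6617 SRM


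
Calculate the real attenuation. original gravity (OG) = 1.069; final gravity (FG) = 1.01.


AA = (OG−FG)/(OG−1)·100;  RA = AA·0.8192
AA = (1.069 − 1.01)/(1.069 − 1)·100 = 85.5072
RA = 85.5072·0.8192

70.0475 %


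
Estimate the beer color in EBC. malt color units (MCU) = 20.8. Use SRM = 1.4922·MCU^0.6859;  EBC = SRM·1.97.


SRM = 1.4922·20.8^0.6859 = 11.9643
EBC = 11.9643·1.97

23.5696 EBC


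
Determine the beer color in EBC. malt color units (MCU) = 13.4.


SRM = 1.4922·MCU^0.6859;  EBC = SRM·1.97
SRM = 1.4922·13.4^0.6859 = 8.8493
EBC = 8.8493·1.97

17.4331 EBC


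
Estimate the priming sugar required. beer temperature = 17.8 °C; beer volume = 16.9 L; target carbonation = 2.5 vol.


residual = 14.695·(0.01821 + 0.09011·e^(−0.04·T));  sugar = (target − residual)·4.0·V
residual = 14.695·(0.01821 + 0.09011·e^(−0.04·17.8)) = 0.9173
sugar = (2.5 − 0.9173)·4.0·16.9

106.9896 g


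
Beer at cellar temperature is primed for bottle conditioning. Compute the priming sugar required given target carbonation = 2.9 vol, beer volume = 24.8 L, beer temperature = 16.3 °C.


residual = 14.695·(0.01821 + 0.09011·e^(−0.04·T));  sugar = (target − residual)·4.0·V
residual = 14.695·(0.01821 + 0.09011·e^(−0.04·16.3)) = 0.9575
sugar = (2.9 − 0.9575)·4.0·24.8

192.6970 g


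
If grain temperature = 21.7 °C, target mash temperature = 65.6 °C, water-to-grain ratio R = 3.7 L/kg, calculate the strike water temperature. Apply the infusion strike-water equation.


T_strike = (0.41/R)·(T_mash − T_grain) + T_mash
T_strike = (0.41/3.7)·(65.6 − 21.7) + 65.6

70.4646 °C


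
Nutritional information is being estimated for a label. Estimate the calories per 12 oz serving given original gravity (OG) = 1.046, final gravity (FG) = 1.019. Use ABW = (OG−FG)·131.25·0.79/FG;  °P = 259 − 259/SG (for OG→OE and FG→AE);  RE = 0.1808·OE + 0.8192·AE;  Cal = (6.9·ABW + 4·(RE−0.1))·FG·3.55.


ABW = (1.046 − 1.019)·131.25·0.79/1.019 = 2.7474
OE = 259 − 259/1.046 = 11.3901 °P
AE = 259 − 259/1.019 = 4.8292 °P
RE = 0.1808·11.3901 + 0.8192·4.8292 = 6.0154 °P
Cal = (6.9·2.7474 + 4·(6.0154−0.1))·1.019·3.55

154.1705 kcal


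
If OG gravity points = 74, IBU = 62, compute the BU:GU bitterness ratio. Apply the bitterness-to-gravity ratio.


BU:GU = IBU / OG_points
BU:GU = 62 / 74

0.8378


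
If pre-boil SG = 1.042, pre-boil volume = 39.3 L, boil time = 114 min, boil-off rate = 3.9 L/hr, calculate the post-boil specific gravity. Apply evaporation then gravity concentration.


V_post = V_pre − rate·(t/60);  SG_post = 1 + (SG_pre−1)·V_pre/V_post
V_post = 39.3 − 3.9·(114/60) = 31.8900
SG_post = 1 + (1.042 − 1)·39.3/31.8900

1.0518


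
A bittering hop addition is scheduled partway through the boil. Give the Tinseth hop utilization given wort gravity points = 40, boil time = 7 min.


U = 1.65·0.000125^(GP/1000) · (1 − e^(−0.04·t))/4.15
bigness = 1.65·0.000125^(40/1000) = 1.1518
boil_factor = (1 − e^(−0.04·7))/4.15 = 0.0588
U = 1.1518 · 0.0588

0.0678


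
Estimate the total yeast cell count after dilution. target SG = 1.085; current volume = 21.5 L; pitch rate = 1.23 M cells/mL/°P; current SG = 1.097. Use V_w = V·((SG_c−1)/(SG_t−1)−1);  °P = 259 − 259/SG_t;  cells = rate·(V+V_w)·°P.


V_w = 21.5·((1.097−1)/(1.085−1)−1) = 3.0353
V_final = 21.5 + 3.0353 = 24.5353
°P = 259 − 259/1.085 = 20.2903
cells = 1.23·24.5353·20.2903

612.3297 billion cells


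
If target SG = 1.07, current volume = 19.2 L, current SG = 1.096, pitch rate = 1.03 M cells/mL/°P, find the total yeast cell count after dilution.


V_w = V·((SG_c−1)/(SG_t−1)−1);  °P = 259 − 259/SG_t;  cells = rate·(V+V_w)·°P
V_w = 19.2·((1.096−1)/(1.07−1)−1) = 7.1314
V_final = 19.2 + 7.1314 = 26.3314
°P = 259 − 259/1.07 = 16.9439
cells = 1.03·26.3314·16.9439

459.5425 billion cells


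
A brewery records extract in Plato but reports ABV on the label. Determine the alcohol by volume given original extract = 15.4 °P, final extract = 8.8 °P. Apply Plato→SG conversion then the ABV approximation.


SG = 259/(259 − P);  ABV = (OG − FG)·131.25
OG = 259/(259 − 15.4) = 1.0632
FG = 259/(259 − 8.8) = 1.0352
ABV = (1.0632 − 1.0352)·131.25

3.6811 % ABV


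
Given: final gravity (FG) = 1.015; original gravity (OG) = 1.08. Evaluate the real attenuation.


AA = (OG−FG)/(OG−1)·100;  RA = AA·0.8192
AA = (1.08 − 1.015)/(1.08 − 1)·100 = 81.2500
RA = 81.2500·0.8192

66.5600 %


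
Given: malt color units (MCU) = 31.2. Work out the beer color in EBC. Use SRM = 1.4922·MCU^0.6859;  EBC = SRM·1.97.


SRM = 1.4922·31.2^0.6859 = 15.8004
EBC = 15.8004·1.97

31.1268 EBC


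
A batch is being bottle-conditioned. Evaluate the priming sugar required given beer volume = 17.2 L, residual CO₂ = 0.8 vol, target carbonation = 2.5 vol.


sugar = (target − residual)·4.0·V
sugar = (2.5 − 0.8)·4.0·17.2

116.9600 g


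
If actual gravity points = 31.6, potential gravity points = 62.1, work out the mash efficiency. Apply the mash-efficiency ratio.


efficiency = actual / potential × 100
efficiency = 31.6 / 62.1 × 100

50.8857 %


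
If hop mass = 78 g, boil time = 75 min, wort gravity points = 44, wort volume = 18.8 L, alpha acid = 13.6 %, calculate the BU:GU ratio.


U = 1.65·0.000125^(GP/1000)·(1−e^(−0.04t))/4.15;  IBU = (α/100)·m·U·1000/V;  BU:GU = IBU/GP
U = 1.65·0.000125^(44/1000)·(1−e^(−0.04·75))/4.15 = 0.2544
IBU = (13.6/100)·78·0.2544·1000/18.8 = 143.5478
BU:GU = 143.5478/44

3.2624


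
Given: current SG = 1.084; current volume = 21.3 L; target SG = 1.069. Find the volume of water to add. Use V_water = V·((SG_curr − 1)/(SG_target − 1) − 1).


V_water = 21.3·((1.084 − 1)/(1.069 − 1) − 1)

4.6304 L


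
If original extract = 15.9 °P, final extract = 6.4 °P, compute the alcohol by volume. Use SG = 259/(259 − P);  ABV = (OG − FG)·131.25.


OG = 259/(259 − 15.9) = 1.0654
FG = 259/(259 − 6.4) = 1.0253
ABV = (1.0654 − 1.0253)·131.25

5.2590 % ABV


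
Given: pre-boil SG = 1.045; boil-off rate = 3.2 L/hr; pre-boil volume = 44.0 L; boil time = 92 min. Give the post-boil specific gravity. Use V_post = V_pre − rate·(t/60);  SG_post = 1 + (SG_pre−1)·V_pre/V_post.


V_post = 44.0 − 3.2·(92/60) = 39.0933
SG_post = 1 + (1.045 − 1)·44.0/39.0933

1.0506


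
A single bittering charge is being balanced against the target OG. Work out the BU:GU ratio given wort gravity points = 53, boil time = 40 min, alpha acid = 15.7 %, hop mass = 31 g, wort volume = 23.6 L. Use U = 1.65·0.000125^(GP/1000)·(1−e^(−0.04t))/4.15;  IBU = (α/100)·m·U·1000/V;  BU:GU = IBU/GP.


U = 1.65·0.000125^(53/1000)·(1−e^(−0.04·40))/4.15 = 0.1971
IBU = (15.7/100)·31·0.1971·1000/23.6 = 40.6425
BU:GU = 40.6425/53

0.7668


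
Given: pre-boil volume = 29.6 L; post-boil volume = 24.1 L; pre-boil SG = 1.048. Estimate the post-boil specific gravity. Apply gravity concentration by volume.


SG_post = 1 + (SG_pre − 1)·V_pre/V_post
pts_pre = (1.048 − 1)·1000 = 48.0000
pts_post = 48.0000·29.6/24.1 = 58.9544
SG_post = 1 + 58.9544/1000

1.0590


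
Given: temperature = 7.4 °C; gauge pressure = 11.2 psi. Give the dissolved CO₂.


vols = (P + 14.695)·(0.01821 + 0.09011·e^(−0.04·T))
vols = (11.2 + 14.695)·(0.01821 + 0.09011·e^(−0.04·7.4))

2.2071 volumes


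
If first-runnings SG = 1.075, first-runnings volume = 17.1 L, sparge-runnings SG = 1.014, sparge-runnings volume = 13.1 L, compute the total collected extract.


total = Σ (SG_i − 1)·1000·V_i
first = (1.075 − 1)·1000·17.1 = 1282.5000
sparge = (1.014 − 1)·1000·13.1 = 183.4000
total = 1282.5000 + 183.4000

1465.9000 gravity·L


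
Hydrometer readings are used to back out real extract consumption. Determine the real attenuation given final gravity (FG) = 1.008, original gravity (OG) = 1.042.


AA = (OG−FG)/(OG−1)·100;  RA = AA·0.8192
AA = (1.042 − 1.008)/(1.042 − 1)·100 = 80.9524
RA = 80.9524·0.8192

66.3162 %


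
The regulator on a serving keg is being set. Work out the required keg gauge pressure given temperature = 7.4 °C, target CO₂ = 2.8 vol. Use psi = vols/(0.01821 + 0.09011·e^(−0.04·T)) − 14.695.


psi = 2.8/(0.01821 + 0.09011·e^(−0.04·7.4)) − 14.695

18.1562 psi


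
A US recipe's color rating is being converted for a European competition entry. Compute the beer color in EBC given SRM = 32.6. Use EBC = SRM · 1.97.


EBC = 32.6 · 1.97

64.2220 EBC


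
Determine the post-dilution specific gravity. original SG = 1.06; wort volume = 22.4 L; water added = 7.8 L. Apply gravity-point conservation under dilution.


SG_new = 1 + (SG_old − 1)·V_old/(V_old + V_water)
pts = (1.06 − 1)·1000·22.4/(22.4 + 7.8) = 44.5033
SG_new = 1 + 44.5033/1000

1.0445


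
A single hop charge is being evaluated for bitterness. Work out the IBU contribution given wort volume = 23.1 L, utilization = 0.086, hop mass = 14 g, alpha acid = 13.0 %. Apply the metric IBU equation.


IBU = (α/100)·mass·U·1000 / V
IBU = (13.0/100)·14·0.086·1000 / 23.1

6.7758 IBU


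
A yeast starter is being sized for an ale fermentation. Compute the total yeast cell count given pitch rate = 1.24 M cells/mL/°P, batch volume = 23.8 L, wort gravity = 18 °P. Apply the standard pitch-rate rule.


cells (billions) = rate · V_L · °P
cells = 1.24 · 23.8 · 18

531.2160 billion cells


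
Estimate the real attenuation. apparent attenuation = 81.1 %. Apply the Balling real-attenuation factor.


RA = AA · 0.8192
RA = 81.1 · 0.8192

66.4371 %


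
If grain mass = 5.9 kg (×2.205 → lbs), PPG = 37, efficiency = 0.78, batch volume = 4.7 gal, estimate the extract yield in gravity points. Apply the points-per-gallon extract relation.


points = lbs × PPG × eff / vol
lbs = 5.9 × 2.205 = 13.0095
points = 13.0095 × 37 × 0.78 / 4.7

79.8839 points


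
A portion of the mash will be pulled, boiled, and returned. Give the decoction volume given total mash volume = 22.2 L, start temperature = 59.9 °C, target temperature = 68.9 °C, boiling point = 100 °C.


V_dec = V_total·(T_target − T_start)/(T_boil − T_start)
V_dec = 22.2·(68.9 − 59.9)/(100 − 59.9)

4.9825 L


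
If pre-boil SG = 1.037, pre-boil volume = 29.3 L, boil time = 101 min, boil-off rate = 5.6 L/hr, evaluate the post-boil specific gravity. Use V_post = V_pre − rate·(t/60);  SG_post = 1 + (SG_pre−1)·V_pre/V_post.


V_post = 29.3 − 5.6·(101/60) = 19.8733
SG_post = 1 + (1.037 − 1)·29.3/19.8733

1.0546


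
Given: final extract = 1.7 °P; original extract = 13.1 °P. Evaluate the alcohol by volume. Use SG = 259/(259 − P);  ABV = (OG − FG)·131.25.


OG = 259/(259 − 13.1) = 1.0533
FG = 259/(259 − 1.7) = 1.0066
ABV = (1.0533 − 1.0066)·131.25

6.1250 % ABV


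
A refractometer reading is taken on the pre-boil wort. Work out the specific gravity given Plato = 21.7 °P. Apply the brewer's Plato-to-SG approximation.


SG = 259/(259 − P)
SG = 259/(259 − 21.7)

1.0914


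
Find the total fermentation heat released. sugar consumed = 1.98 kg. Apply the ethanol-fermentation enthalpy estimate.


Q = m_sugar · 590 kJ/kg
Q = 1.98 · 590

1168.2000 kJ


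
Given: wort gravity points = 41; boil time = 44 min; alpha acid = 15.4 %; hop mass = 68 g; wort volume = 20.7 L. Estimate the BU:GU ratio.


U = 1.65·0.000125^(GP/1000)·(1−e^(−0.04t))/4.15;  IBU = (α/100)·m·U·1000/V;  BU:GU = IBU/GP
U = 1.65·0.000125^(41/1000)·(1−e^(−0.04·44))/4.15 = 0.2277
IBU = (15.4/100)·68·0.2277·1000/20.7 = 115.2060
BU:GU = 115.2060/41

2.8099


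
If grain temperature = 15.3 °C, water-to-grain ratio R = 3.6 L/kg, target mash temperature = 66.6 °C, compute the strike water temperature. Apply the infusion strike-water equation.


T_strike = (0.41/R)·(T_mash − T_grain) + T_mash
T_strike = (0.41/3.6)·(66.6 − 15.3) + 66.6

72.4425 °C


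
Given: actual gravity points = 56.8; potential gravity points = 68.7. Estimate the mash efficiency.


efficiency = actual / potential × 100
efficiency = 56.8 / 68.7 × 100

82.6783 %


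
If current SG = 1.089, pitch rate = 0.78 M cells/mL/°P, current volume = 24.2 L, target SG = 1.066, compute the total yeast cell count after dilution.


V_w = V·((SG_c−1)/(SG_t−1)−1);  °P = 259 − 259/SG_t;  cells = rate·(V+V_w)·°P
V_w = 24.2·((1.089−1)/(1.066−1)−1) = 8.4333
V_final = 24.2 + 8.4333 = 32.6333
°P = 259 − 259/1.066 = 16.0356
cells = 0.78·32.6333·16.0356

408.1714 billion cells


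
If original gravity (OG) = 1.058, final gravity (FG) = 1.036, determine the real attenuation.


AA = (OG−FG)/(OG−1)·100;  RA = AA·0.8192
AA = (1.058 − 1.036)/(1.058 − 1)·100 = 37.9310
RA = 37.9310·0.8192

31.0731 %


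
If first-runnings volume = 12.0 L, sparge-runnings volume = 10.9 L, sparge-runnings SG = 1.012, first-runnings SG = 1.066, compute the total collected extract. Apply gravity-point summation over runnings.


total = Σ (SG_i − 1)·1000·V_i
first = (1.066 − 1)·1000·12.0 = 792.0000
sparge = (1.012 − 1)·1000·10.9 = 130.8000
total = 792.0000 + 130.8000

922.8000 gravity·L


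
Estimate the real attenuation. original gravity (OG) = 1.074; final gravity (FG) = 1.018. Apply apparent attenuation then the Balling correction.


AA = (OG−FG)/(OG−1)·100;  RA = AA·0.8192
AA = (1.074 − 1.018)/(1.074 − 1)·100 = 75.6757
RA = 75.6757·0.8192

61.9935 %


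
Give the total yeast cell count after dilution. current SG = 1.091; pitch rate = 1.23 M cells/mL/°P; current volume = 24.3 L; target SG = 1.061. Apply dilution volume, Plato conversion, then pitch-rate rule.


V_w = V·((SG_c−1)/(SG_t−1)−1);  °P = 259 − 259/SG_t;  cells = rate·(V+V_w)·°P
V_w = 24.3·((1.091−1)/(1.061−1)−1) = 11.9508
V_final = 24.3 + 11.9508 = 36.2508
°P = 259 − 259/1.061 = 14.8907
cells = 1.23·36.2508·14.8907

663.9527 billion cells


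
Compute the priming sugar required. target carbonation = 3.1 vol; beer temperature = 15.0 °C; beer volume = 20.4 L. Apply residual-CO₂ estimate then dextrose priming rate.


residual = 14.695·(0.01821 + 0.09011·e^(−0.04·T));  sugar = (target − residual)·4.0·V
residual = 14.695·(0.01821 + 0.09011·e^(−0.04·15.0)) = 0.9943
sugar = (3.1 − 0.9943)·4.0·20.4

171.8240 g


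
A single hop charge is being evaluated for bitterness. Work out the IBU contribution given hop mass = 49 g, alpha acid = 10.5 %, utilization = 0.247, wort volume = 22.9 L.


IBU = (α/100)·mass·U·1000 / V
IBU = (10.5/100)·49·0.247·1000 / 22.9

55.4941 IBU


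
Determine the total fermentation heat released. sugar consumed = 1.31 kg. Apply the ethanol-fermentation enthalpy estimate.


Q = m_sugar · 590 kJ/kg
Q = 1.31 · 590

772.9000 kJ


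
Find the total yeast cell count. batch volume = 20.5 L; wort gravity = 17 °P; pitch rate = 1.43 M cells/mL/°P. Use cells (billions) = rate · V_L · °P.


cells = 1.43 · 20.5 · 17

498.3550 billion cells


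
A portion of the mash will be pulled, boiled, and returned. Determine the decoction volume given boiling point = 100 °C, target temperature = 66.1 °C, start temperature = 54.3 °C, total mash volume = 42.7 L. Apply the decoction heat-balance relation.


V_dec = V_total·(T_target − T_start)/(T_boil − T_start)
V_dec = 42.7·(66.1 − 54.3)/(100 − 54.3)

11.0254 L


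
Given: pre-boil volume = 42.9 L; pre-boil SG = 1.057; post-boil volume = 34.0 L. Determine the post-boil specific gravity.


SG_post = 1 + (SG_pre − 1)·V_pre/V_post
pts_pre = (1.057 − 1)·1000 = 57.0000
pts_post = 57.0000·42.9/34.0 = 71.9206
SG_post = 1 + 71.9206/1000

1.0719


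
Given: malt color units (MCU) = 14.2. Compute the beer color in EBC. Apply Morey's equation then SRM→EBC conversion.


SRM = 1.4922·MCU^0.6859;  EBC = SRM·1.97
SRM = 1.4922·14.2^0.6859 = 9.2083
EBC = 9.2083·1.97

18.1404 EBC


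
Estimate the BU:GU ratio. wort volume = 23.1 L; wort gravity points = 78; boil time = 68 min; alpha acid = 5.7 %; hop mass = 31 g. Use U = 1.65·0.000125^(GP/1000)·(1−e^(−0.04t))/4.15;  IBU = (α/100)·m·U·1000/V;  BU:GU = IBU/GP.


U = 1.65·0.000125^(78/1000)·(1−e^(−0.04·68))/4.15 = 0.1842
IBU = (5.7/100)·31·0.1842·1000/23.1 = 14.0937
BU:GU = 14.0937/78

0.1807


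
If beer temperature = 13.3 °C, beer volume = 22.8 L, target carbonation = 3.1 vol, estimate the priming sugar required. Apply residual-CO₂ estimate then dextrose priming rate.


residual = 14.695·(0.01821 + 0.09011·e^(−0.04·T));  sugar = (target − residual)·4.0·V
residual = 14.695·(0.01821 + 0.09011·e^(−0.04·13.3)) = 1.0454
sugar = (3.1 − 1.0454)·4.0·22.8

187.3750 g


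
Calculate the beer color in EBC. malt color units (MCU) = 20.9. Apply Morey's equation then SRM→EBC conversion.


SRM = 1.4922·MCU^0.6859;  EBC = SRM·1.97
SRM = 1.4922·20.9^0.6859 = 12.0037
EBC = 12.0037·1.97

23.6473 EBC


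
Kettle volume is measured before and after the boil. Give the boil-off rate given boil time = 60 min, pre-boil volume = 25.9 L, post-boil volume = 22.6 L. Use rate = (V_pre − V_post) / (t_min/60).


rate = (25.9 − 22.6) / (60/60)

3.3000 L/hr


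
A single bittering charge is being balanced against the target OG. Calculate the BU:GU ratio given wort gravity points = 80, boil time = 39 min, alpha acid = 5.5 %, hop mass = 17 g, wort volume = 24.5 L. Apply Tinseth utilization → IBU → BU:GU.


U = 1.65·0.000125^(GP/1000)·(1−e^(−0.04t))/4.15;  IBU = (α/100)·m·U·1000/V;  BU:GU = IBU/GP
U = 1.65·0.000125^(80/1000)·(1−e^(−0.04·39))/4.15 = 0.1530
IBU = (5.5/100)·17·0.1530·1000/24.5 = 5.8396
BU:GU = 5.8396/80

0.0730


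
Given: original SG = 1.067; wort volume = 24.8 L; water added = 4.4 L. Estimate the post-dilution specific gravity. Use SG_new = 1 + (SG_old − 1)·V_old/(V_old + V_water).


pts = (1.067 − 1)·1000·24.8/(24.8 + 4.4) = 56.9041
SG_new = 1 + 56.9041/1000

1.0569


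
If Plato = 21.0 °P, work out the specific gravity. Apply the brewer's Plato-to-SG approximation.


SG = 259/(259 − P)
SG = 259/(259 − 21.0)

1.0882


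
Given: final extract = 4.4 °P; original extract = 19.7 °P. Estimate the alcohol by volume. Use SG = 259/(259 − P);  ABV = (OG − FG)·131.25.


OG = 259/(259 − 19.7) = 1.0823
FG = 259/(259 − 4.4) = 1.0173
ABV = (1.0823 − 1.0173)·131.25

8.5367 % ABV


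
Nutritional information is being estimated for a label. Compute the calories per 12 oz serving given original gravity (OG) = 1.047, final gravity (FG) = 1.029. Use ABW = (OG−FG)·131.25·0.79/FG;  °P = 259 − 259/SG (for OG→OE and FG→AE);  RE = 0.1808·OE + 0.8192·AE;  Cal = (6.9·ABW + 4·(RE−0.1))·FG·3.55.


ABW = (1.047 − 1.029)·131.25·0.79/1.029 = 1.8138
OE = 259 − 259/1.047 = 11.6266 °P
AE = 259 − 259/1.029 = 7.2993 °P
RE = 0.1808·11.6266 + 0.8192·7.2993 = 8.0817 °P
Cal = (6.9·1.8138 + 4·(8.0817−0.1))·1.029·3.55

162.3436 kcal


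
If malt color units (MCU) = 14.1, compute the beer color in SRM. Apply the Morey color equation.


SRM = 1.4922 · MCU^0.6859
SRM = 1.4922 · 14.1^0.6859

9.1638 SRM


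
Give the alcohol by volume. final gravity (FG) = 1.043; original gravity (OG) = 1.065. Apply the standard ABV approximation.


ABV = (OG − FG) · 131.25
ABV = (1.065 − 1.043) · 131.25

2.8875 % ABV


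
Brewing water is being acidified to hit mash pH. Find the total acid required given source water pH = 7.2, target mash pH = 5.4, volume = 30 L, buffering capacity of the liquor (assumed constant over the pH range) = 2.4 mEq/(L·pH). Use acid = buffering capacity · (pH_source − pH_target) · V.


acid = 2.4 · (7.2 − 5.4) · 30

129.6000 mEq


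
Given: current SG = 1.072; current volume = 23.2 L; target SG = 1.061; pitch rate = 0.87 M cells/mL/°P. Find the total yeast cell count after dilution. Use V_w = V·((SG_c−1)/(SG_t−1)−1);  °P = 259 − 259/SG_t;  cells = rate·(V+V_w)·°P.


V_w = 23.2·((1.072−1)/(1.061−1)−1) = 4.1836
V_final = 23.2 + 4.1836 = 27.3836
°P = 259 − 259/1.061 = 14.8907
cells = 0.87·27.3836·14.8907

354.7514 billion cells


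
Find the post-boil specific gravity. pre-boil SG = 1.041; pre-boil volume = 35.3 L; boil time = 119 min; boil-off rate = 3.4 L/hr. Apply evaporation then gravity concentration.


V_post = V_pre − rate·(t/60);  SG_post = 1 + (SG_pre−1)·V_pre/V_post
V_post = 35.3 − 3.4·(119/60) = 28.5567
SG_post = 1 + (1.041 − 1)·35.3/28.5567

1.0507


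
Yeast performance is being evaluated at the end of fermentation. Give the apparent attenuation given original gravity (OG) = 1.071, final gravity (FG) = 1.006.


AA = (OG − FG)/(OG − 1) · 100
AA = (1.071 − 1.006)/(1.071 − 1) · 100

91.5493 %


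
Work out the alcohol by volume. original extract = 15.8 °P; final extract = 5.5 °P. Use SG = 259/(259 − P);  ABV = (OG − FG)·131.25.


OG = 259/(259 − 15.8) = 1.0650
FG = 259/(259 − 5.5) = 1.0217
ABV = (1.0650 − 1.0217)·131.25

5.6793 % ABV


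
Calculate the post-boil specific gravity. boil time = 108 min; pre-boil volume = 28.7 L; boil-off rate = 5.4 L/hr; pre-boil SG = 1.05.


V_post = V_pre − rate·(t/60);  SG_post = 1 + (SG_pre−1)·V_pre/V_post
V_post = 28.7 − 5.4·(108/60) = 18.9800
SG_post = 1 + (1.05 − 1)·28.7/18.9800

1.0756


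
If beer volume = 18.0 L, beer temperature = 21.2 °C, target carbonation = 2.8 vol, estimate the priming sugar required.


residual = 14.695·(0.01821 + 0.09011·e^(−0.04·T));  sugar = (target − residual)·4.0·V
residual = 14.695·(0.01821 + 0.09011·e^(−0.04·21.2)) = 0.8347
sugar = (2.8 − 0.8347)·4.0·18.0

141.5018 g


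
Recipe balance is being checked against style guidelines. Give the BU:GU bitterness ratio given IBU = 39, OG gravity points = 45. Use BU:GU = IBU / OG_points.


BU:GU = 39 / 45

0.8667


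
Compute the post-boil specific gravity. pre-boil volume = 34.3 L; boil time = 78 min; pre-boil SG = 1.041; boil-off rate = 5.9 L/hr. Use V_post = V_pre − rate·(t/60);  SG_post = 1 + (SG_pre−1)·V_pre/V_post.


V_post = 34.3 − 5.9·(78/60) = 26.6300
SG_post = 1 + (1.041 − 1)·34.3/26.6300

1.0528


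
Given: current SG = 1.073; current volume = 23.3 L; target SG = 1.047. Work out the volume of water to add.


V_water = V·((SG_curr − 1)/(SG_target − 1) − 1)
V_water = 23.3·((1.073 − 1)/(1.047 − 1) − 1)

12.8894 L


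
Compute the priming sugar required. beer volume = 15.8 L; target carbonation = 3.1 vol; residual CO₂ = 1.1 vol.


sugar = (target − residual)·4.0·V
sugar = (3.1 − 1.1)·4.0·15.8

126.4000 g


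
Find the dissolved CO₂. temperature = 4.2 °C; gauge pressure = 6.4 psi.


vols = (P + 14.695)·(0.01821 + 0.09011·e^(−0.04·T))
vols = (6.4 + 14.695)·(0.01821 + 0.09011·e^(−0.04·4.2))

1.9910 volumes


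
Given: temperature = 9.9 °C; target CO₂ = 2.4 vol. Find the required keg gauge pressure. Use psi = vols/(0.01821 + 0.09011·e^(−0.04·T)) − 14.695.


psi = 2.4/(0.01821 + 0.09011·e^(−0.04·9.9)) − 14.695

15.7408 psi


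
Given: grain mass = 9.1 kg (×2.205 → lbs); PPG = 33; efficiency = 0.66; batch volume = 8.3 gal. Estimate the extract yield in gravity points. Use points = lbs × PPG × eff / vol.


lbs = 9.1 × 2.205 = 20.0655
points = 20.0655 × 33 × 0.66 / 8.3

52.6538 points


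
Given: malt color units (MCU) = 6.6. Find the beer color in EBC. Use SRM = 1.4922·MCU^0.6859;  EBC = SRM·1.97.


SRM = 1.4922·6.6^0.6859 = 5.4444
EBC = 5.4444·1.97

10.7255 EBC


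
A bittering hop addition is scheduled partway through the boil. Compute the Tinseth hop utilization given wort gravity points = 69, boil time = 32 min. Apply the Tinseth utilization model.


U = 1.65·0.000125^(GP/1000) · (1 − e^(−0.04·t))/4.15
bigness = 1.65·0.000125^(69/1000) = 0.8875
boil_factor = (1 − e^(−0.04·32))/4.15 = 0.1740
U = 0.8875 · 0.1740

0.1544


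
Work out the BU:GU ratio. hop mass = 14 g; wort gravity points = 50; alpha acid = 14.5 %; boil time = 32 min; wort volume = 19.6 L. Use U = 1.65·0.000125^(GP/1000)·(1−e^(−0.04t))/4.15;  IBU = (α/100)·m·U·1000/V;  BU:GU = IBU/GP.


U = 1.65·0.000125^(50/1000)·(1−e^(−0.04·32))/4.15 = 0.1831
IBU = (14.5/100)·14·0.1831·1000/19.6 = 18.9686
BU:GU = 18.9686/50

0.3794


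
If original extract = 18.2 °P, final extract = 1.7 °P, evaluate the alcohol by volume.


SG = 259/(259 − P);  ABV = (OG − FG)·131.25
OG = 259/(259 − 18.2) = 1.0756
FG = 259/(259 − 1.7) = 1.0066
ABV = (1.0756 − 1.0066)·131.25

9.0529 % ABV


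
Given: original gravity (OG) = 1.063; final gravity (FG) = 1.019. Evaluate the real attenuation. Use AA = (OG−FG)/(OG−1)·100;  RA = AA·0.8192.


AA = (1.063 − 1.019)/(1.063 − 1)·100 = 69.8413
RA = 69.8413·0.8192

57.2140 %


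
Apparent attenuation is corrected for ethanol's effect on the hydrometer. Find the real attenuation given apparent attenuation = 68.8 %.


RA = AA · 0.8192
RA = 68.8 · 0.8192

56.3610 %


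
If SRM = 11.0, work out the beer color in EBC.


EBC = SRM · 1.97
EBC = 11.0 · 1.97

21.6700 EBC


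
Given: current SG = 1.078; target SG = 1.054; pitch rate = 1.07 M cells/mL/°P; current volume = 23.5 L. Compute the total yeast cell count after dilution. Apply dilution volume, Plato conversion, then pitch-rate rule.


V_w = V·((SG_c−1)/(SG_t−1)−1);  °P = 259 − 259/SG_t;  cells = rate·(V+V_w)·°P
V_w = 23.5·((1.078−1)/(1.054−1)−1) = 10.4444
V_final = 23.5 + 10.4444 = 33.9444
°P = 259 − 259/1.054 = 13.2694
cells = 1.07·33.9444·13.2694

481.9538 billion cells


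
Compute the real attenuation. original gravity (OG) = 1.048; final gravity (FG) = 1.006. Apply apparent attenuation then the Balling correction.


AA = (OG−FG)/(OG−1)·100;  RA = AA·0.8192
AA = (1.048 − 1.006)/(1.048 − 1)·100 = 87.5000
RA = 87.5000·0.8192

71.6800 %


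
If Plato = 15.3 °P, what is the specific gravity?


SG = 259/(259 − P)
SG = 259/(259 − 15.3)

1.0628


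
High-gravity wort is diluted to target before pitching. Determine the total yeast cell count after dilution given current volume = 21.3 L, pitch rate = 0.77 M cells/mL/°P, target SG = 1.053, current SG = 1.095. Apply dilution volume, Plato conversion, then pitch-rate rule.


V_w = V·((SG_c−1)/(SG_t−1)−1);  °P = 259 − 259/SG_t;  cells = rate·(V+V_w)·°P
V_w = 21.3·((1.095−1)/(1.053−1)−1) = 16.8792
V_final = 21.3 + 16.8792 = 38.1792
°P = 259 − 259/1.053 = 13.0361
cells = 0.77·38.1792·13.0361

383.2351 billion cells


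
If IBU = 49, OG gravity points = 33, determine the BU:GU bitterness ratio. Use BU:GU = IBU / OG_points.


BU:GU = 49 / 33

1.4848


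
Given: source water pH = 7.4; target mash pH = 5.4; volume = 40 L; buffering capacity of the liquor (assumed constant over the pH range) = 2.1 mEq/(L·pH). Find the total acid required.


acid = buffering capacity · (pH_source − pH_target) · V
acid = 2.1 · (7.4 − 5.4) · 40

168.0000 mEq


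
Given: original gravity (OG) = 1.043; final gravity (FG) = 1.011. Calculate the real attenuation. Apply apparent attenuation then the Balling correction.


AA = (OG−FG)/(OG−1)·100;  RA = AA·0.8192
AA = (1.043 − 1.011)/(1.043 − 1)·100 = 74.4186
RA = 74.4186·0.8192

60.9637 %


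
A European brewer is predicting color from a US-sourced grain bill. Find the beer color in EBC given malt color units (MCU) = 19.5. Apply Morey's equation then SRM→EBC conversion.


SRM = 1.4922·MCU^0.6859;  EBC = SRM·1.97
SRM = 1.4922·19.5^0.6859 = 11.4462
EBC = 11.4462·1.97

22.5490 EBC


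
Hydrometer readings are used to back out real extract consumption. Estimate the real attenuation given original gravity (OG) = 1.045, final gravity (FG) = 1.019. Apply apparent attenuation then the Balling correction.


AA = (OG−FG)/(OG−1)·100;  RA = AA·0.8192
AA = (1.045 − 1.019)/(1.045 − 1)·100 = 57.7778
RA = 57.7778·0.8192

47.3316 %


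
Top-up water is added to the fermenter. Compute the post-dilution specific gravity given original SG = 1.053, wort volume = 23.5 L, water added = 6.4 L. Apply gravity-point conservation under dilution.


SG_new = 1 + (SG_old − 1)·V_old/(V_old + V_water)
pts = (1.053 − 1)·1000·23.5/(23.5 + 6.4) = 41.6555
SG_new = 1 + 41.6555/1000

1.0417


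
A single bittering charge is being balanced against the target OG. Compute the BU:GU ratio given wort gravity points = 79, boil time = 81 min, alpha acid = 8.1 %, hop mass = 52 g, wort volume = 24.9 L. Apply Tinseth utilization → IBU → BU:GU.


U = 1.65·0.000125^(GP/1000)·(1−e^(−0.04t))/4.15;  IBU = (α/100)·m·U·1000/V;  BU:GU = IBU/GP
U = 1.65·0.000125^(79/1000)·(1−e^(−0.04·81))/4.15 = 0.1878
IBU = (8.1/100)·52·0.1878·1000/24.9 = 31.7709
BU:GU = 31.7709/79

0.4022


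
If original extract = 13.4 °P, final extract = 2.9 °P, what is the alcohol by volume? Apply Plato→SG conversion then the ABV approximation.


SG = 259/(259 − P);  ABV = (OG − FG)·131.25
OG = 259/(259 − 13.4) = 1.0546
FG = 259/(259 − 2.9) = 1.0113
ABV = (1.0546 − 1.0113)·131.25

5.6748 % ABV


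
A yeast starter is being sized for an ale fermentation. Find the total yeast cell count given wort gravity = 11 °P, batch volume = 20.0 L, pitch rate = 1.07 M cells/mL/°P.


cells (billions) = rate · V_L · °P
cells = 1.07 · 20.0 · 11

235.4000 billion cells


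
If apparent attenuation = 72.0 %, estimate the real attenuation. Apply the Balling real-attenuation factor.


RA = AA · 0.8192
RA = 72.0 · 0.8192

58.9824 %


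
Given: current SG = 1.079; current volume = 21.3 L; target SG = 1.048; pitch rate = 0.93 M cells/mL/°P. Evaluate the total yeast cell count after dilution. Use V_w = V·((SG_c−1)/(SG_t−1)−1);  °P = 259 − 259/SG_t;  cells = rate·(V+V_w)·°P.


V_w = 21.3·((1.079−1)/(1.048−1)−1) = 13.7562
V_final = 21.3 + 13.7562 = 35.0562
°P = 259 − 259/1.048 = 11.8626
cells = 0.93·35.0562·11.8626

386.7480 billion cells


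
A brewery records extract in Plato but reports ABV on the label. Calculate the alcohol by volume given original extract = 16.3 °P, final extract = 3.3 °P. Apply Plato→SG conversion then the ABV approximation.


SG = 259/(259 − P);  ABV = (OG − FG)·131.25
OG = 259/(259 − 16.3) = 1.0672
FG = 259/(259 − 3.3) = 1.0129
ABV = (1.0672 − 1.0129)·131.25

7.1210 % ABV


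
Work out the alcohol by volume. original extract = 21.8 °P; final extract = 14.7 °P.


SG = 259/(259 − P);  ABV = (OG − FG)·131.25
OG = 259/(259 − 21.8) = 1.0919
FG = 259/(259 − 14.7) = 1.0602
ABV = (1.0919 − 1.0602)·131.25

4.1650 % ABV


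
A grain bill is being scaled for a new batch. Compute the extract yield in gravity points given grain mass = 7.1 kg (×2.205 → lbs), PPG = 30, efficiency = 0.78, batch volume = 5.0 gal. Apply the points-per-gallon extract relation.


points = lbs × PPG × eff / vol
lbs = 7.1 × 2.205 = 15.6555
points = 15.6555 × 30 × 0.78 / 5.0

73.2677 points


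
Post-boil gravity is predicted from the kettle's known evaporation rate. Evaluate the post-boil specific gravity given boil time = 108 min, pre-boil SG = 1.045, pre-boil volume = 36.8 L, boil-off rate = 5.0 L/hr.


V_post = V_pre − rate·(t/60);  SG_post = 1 + (SG_pre−1)·V_pre/V_post
V_post = 36.8 − 5.0·(108/60) = 27.8000
SG_post = 1 + (1.045 − 1)·36.8/27.8000

1.0596


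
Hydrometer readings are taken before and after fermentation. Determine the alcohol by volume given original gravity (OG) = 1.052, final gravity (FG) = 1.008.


ABV = (OG − FG) · 131.25
ABV = (1.052 − 1.008) · 131.25

5.7750 % ABV


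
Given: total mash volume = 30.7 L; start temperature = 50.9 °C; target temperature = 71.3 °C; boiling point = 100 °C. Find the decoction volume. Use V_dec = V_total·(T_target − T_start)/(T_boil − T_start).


V_dec = 30.7·(71.3 − 50.9)/(100 − 50.9)

12.7552 L


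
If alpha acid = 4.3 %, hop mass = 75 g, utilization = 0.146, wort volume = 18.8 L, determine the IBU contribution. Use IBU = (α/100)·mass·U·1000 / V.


IBU = (4.3/100)·75·0.146·1000 / 18.8

25.0452 IBU


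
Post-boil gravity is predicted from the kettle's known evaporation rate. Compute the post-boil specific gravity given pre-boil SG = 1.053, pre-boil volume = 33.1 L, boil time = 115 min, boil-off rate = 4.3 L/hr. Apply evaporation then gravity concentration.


V_post = V_pre − rate·(t/60);  SG_post = 1 + (SG_pre−1)·V_pre/V_post
V_post = 33.1 − 4.3·(115/60) = 24.8583
SG_post = 1 + (1.053 − 1)·33.1/24.8583

1.0706


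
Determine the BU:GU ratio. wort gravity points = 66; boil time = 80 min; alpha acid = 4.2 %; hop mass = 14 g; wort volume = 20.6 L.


U = 1.65·0.000125^(GP/1000)·(1−e^(−0.04t))/4.15;  IBU = (α/100)·m·U·1000/V;  BU:GU = IBU/GP
U = 1.65·0.000125^(66/1000)·(1−e^(−0.04·80))/4.15 = 0.2107
IBU = (4.2/100)·14·0.2107·1000/20.6 = 6.0155
BU:GU = 6.0155/66

0.0911


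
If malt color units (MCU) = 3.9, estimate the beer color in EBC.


SRM = 1.4922·MCU^0.6859;  EBC = SRM·1.97
SRM = 1.4922·3.9^0.6859 = 3.7952
EBC = 3.7952·1.97

7.4766 EBC


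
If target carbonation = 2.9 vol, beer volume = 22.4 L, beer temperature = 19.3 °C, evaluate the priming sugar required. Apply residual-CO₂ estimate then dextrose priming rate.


residual = 14.695·(0.01821 + 0.09011·e^(−0.04·T));  sugar = (target − residual)·4.0·V
residual = 14.695·(0.01821 + 0.09011·e^(−0.04·19.3)) = 0.8795
sugar = (2.9 − 0.8795)·4.0·22.4

181.0388 g
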